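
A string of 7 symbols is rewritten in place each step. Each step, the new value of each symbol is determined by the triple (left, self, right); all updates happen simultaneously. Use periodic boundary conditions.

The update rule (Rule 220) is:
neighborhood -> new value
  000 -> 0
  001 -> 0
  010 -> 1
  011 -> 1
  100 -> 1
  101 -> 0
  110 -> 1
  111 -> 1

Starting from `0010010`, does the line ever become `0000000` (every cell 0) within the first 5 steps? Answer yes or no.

step 1: 0011011
step 2: 1011011
step 3: 1011011  (fixed point — unchanged through step 5)
step 5 is 1011011, still not uniform 0

no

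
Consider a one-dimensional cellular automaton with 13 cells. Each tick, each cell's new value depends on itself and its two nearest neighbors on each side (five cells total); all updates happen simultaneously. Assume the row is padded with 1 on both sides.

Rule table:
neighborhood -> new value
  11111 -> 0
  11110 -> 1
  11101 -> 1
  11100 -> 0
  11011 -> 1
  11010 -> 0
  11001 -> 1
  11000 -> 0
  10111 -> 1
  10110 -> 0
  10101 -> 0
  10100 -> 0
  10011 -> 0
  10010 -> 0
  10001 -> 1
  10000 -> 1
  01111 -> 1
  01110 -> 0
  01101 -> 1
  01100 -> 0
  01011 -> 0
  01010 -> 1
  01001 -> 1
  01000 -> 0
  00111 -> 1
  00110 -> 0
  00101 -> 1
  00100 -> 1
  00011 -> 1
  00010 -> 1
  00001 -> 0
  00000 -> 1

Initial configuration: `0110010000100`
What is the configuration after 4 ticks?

0101110110011

1001010101110
0101101001011
0000100101011
0101110110011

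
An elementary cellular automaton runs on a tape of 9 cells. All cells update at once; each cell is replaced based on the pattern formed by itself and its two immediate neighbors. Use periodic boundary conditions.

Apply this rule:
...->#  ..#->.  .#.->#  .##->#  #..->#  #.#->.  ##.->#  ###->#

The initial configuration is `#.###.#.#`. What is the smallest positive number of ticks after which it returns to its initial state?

1

#.###.#.#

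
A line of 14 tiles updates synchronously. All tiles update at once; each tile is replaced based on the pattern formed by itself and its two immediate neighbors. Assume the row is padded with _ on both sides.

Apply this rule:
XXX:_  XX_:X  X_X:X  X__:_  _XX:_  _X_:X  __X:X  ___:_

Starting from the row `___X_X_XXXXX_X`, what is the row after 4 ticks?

_X__X_X_X_XX_X

__XXXXX____XXX
_X____X___X__X
XX___XX__XX_XX
_X__X_X_X_XX_X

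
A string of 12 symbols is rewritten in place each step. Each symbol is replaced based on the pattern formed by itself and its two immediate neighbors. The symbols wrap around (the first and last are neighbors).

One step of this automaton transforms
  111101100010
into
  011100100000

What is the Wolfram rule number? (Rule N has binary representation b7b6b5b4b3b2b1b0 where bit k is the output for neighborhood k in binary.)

192

position 1: 111 → 1  (bit 7 = 1)
position 3: 110 → 1  (bit 6 = 1)
position 4: 101 → 0  (bit 5 = 0)
position 7: 100 → 0  (bit 4 = 0)
position 0: 011 → 0  (bit 3 = 0)
position 10: 010 → 0  (bit 2 = 0)
position 9: 001 → 0  (bit 1 = 0)
position 8: 000 → 0  (bit 0 = 0)
bits b7..b0 = 11000000 = 192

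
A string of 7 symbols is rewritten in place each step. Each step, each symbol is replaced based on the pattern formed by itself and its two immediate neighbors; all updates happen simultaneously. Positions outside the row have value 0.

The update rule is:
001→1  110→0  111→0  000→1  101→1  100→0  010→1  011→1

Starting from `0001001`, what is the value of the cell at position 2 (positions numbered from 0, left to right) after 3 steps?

step 1: 1111011
step 2: 1000110
step 3: 1011100
position 2 holds 1

1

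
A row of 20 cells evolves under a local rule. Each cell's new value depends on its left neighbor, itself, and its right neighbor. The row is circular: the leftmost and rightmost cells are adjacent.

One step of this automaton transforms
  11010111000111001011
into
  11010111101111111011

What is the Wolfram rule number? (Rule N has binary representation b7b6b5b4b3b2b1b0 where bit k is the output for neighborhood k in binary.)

position 0: 111 → 1  (bit 7 = 1)
position 1: 110 → 1  (bit 6 = 1)
position 2: 101 → 0  (bit 5 = 0)
position 8: 100 → 1  (bit 4 = 1)
position 5: 011 → 1  (bit 3 = 1)
position 3: 010 → 1  (bit 2 = 1)
position 10: 001 → 1  (bit 1 = 1)
position 9: 000 → 0  (bit 0 = 0)
bits b7..b0 = 11011110 = 222

222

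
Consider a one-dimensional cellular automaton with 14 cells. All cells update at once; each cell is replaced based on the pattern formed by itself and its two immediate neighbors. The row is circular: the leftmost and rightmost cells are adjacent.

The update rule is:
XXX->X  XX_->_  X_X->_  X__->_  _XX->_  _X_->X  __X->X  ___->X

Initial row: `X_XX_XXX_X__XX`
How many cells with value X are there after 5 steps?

______X__X_X_X
_XXXXXX_XX_X_X
__XXXX_____X_X
_X_XX__XXXXX_X
_X____X_XXX__X
count of X: 6

6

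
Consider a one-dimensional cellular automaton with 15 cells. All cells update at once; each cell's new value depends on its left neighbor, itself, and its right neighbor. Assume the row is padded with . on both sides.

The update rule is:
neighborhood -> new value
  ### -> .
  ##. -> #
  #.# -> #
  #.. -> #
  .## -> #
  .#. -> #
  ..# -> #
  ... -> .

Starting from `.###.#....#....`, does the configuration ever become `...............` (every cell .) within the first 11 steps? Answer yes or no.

step 1: ##.####..###...
step 2: ####..####.##..
step 3: #..####..#####.
step 4: ####..####...##
step 5: #..####..##.###
step 6: ####..#######.#
step 7: #..####.....###
step 8: ####..##...##.#
step 9: #..######.#####
step 10: ####....###...#
step 11: #..##..##.##.##
step 11 is #..##..##.##.##, still not uniform .

no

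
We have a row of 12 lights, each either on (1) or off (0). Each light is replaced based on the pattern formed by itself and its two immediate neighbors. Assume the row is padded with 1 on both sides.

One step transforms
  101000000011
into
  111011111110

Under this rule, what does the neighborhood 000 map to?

1

At position 4 the neighborhood is 000; the next row has 1 there.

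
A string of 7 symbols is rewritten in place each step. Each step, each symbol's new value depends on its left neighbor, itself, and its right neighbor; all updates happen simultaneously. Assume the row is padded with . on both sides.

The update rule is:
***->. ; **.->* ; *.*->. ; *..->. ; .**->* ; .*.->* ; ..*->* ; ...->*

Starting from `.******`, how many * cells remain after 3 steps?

step 1: **....*
step 2: **.****
step 3: **.*..*
count of *: 4

4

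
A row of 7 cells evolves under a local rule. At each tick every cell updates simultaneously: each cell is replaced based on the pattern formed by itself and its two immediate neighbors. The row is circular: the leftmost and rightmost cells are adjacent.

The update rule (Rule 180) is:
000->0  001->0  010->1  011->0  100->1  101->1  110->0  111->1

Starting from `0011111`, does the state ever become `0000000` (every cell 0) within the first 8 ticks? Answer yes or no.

no

1001110
1100101
1010110
1111001
1110100
0101110
0110101
1001111
tick 8 is 1001111, still not uniform 0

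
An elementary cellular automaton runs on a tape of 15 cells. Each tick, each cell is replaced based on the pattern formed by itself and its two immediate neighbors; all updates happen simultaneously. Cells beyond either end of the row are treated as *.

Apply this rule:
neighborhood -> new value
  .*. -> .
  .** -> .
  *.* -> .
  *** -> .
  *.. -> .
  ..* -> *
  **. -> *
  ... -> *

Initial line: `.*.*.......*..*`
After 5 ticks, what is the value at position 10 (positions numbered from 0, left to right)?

.

.....******..*.
.****.....*.*..
....*.****....*
.***.....*.***.
...*.****....*.
position 10 holds .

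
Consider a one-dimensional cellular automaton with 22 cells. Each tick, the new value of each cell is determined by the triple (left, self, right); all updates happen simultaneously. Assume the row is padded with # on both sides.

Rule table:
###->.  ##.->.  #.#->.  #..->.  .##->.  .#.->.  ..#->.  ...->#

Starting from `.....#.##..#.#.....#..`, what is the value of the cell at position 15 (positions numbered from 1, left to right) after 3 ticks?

.

.###...........###....
.....#########.....##.
.###...........###....
position 15 holds .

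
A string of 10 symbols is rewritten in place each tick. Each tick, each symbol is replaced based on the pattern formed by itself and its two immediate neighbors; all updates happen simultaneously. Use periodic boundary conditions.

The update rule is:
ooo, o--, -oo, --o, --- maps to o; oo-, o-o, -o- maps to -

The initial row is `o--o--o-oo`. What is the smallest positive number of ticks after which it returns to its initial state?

10

-oo-oo--oo
-o--o-ooo-
o-oo--oo-o
--o-ooo--o
oo--oo-oo-
o-ooo--o--
--oo-oo-oo
ooo--o--o-
oo-oo-oo--
o--o--o-oo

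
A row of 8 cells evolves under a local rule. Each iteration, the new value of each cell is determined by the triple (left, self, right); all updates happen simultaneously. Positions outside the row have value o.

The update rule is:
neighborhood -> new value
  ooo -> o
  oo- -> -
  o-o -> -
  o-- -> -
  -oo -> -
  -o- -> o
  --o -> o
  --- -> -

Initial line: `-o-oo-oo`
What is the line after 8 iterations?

iteration 1: -o-----o
iteration 2: -o----o-
iteration 3: -o---oo-
iteration 4: -o--o---
iteration 5: -o-oo--o
iteration 6: -o----o-  (repeats iteration 2; period 4)
iteration 8: -o--o---

-o--o---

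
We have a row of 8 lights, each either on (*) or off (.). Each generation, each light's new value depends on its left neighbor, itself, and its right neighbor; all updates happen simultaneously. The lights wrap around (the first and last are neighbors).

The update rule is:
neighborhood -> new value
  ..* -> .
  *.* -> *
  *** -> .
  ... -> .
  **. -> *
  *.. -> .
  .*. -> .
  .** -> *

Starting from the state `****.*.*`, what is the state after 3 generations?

...**.**
...*****
...*...*

...*...*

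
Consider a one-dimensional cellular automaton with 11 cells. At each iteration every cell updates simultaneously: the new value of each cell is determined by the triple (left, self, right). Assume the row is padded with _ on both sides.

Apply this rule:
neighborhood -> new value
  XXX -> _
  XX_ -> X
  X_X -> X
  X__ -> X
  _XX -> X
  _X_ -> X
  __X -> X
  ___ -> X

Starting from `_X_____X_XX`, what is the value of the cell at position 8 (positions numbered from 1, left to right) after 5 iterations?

iteration 1: XXXXXXXXXXX
iteration 2: X_________X
iteration 3: XXXXXXXXXXX  (repeats iteration 1; period 2)
iteration 5: XXXXXXXXXXX
position 8 holds X

X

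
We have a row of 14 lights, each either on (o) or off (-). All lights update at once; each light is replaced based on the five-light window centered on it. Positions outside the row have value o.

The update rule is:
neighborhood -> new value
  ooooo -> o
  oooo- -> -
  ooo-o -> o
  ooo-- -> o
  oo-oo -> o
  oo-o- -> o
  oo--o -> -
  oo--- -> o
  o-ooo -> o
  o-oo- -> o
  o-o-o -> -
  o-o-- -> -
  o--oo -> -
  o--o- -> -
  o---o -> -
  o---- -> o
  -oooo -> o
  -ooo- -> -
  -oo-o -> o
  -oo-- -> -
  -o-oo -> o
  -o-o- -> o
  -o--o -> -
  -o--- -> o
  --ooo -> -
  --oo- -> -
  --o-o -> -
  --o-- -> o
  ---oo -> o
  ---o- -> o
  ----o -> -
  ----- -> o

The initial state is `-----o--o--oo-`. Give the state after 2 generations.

o-ooo---oo-o-o

generation 1: ooo-oo--o---oo
generation 2: o-ooo---oo-o-o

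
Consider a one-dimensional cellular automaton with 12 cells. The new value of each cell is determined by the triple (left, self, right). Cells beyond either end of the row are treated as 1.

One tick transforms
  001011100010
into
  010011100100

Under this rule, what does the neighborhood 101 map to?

At position 3 the neighborhood is 101; the next row has 0 there.

0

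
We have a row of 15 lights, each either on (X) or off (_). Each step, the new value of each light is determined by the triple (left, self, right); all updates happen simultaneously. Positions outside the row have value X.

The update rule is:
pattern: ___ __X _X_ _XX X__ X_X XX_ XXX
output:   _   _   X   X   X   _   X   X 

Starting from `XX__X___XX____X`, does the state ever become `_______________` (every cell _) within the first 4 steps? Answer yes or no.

step 1: XXX_XX__XXX___X
step 2: XXX_XXX_XXXX__X
step 3: XXX_XXX_XXXXX_X
step 4: XXX_XXX_XXXXX_X
step 4 is XXX_XXX_XXXXX_X, still not uniform _

no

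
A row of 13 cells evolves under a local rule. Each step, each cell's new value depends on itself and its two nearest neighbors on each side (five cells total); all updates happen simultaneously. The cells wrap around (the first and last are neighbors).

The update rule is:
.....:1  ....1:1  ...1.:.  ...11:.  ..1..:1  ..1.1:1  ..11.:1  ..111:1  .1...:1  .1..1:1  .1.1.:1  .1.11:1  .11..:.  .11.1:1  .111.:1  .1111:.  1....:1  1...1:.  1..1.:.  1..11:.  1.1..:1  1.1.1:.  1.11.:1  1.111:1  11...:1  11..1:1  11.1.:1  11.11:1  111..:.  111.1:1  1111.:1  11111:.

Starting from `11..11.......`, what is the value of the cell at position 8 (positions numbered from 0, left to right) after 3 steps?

.

step 1: 1.1.1.111111.
step 2: .1.1.11...111
step 3: 1.1.11.1..111
position 8 holds .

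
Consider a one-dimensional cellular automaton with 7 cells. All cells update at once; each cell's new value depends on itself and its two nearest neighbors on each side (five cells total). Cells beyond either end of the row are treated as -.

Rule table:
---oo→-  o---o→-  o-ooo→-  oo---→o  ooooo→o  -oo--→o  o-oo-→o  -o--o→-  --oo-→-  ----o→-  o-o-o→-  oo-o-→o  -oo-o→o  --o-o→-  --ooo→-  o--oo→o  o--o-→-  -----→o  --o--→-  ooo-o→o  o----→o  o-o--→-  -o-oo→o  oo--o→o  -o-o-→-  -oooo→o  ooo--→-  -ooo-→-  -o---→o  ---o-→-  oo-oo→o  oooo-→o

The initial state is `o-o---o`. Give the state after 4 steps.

--ooooo

---o---
o---ooo
-o-----
--ooooo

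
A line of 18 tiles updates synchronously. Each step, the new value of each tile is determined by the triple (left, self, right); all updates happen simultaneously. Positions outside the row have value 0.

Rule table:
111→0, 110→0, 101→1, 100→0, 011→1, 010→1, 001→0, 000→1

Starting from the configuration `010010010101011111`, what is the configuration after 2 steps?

010010010000000111

010010011111110000
010010010000000111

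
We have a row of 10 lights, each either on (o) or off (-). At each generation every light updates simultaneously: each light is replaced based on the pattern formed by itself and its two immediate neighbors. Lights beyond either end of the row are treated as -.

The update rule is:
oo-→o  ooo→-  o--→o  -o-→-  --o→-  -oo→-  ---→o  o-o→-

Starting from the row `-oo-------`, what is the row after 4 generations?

generation 1: --oooooooo
generation 2: o--------o
generation 3: -ooooooo--
generation 4: -------ooo

-------ooo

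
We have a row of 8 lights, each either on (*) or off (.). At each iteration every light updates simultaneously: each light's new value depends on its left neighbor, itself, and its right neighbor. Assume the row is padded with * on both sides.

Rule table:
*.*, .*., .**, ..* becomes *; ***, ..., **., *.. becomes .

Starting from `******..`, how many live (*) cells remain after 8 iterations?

6

iteration 1: .......*
iteration 2: ......**
iteration 3: .....**.
iteration 4: ....**.*
iteration 5: ...**.**
iteration 6: ..**.**.
iteration 7: .**.**.*
iteration 8: **.**.**
count of *: 6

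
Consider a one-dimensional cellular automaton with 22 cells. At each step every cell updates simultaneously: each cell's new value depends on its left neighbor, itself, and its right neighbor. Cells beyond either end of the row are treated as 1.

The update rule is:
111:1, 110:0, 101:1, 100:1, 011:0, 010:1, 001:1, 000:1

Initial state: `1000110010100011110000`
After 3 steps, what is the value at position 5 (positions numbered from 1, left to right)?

0111001111111101101111
1010110111111010010111
0111001011110111111011
position 5 holds 0

0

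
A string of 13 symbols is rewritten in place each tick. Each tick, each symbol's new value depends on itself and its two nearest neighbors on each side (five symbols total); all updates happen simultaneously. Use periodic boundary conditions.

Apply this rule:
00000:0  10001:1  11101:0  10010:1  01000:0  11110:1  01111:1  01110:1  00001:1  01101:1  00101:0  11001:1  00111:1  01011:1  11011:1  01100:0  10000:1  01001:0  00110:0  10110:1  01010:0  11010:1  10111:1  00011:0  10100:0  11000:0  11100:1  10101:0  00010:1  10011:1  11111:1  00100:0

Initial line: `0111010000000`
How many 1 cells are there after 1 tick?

0110100100001
count of 1: 5

5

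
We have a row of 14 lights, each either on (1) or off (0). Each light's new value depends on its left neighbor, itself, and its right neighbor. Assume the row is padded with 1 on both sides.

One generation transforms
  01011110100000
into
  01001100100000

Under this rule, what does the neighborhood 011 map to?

0

At position 3 the neighborhood is 011; the next row has 0 there.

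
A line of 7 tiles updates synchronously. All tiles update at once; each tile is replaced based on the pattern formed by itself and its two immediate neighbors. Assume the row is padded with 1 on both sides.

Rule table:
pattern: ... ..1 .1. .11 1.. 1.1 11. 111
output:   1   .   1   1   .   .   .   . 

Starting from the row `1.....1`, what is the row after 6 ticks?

..1.1.1

..111.1
..1...1
..1.1.1
..1.1.1  (fixed point — unchanged through tick 6)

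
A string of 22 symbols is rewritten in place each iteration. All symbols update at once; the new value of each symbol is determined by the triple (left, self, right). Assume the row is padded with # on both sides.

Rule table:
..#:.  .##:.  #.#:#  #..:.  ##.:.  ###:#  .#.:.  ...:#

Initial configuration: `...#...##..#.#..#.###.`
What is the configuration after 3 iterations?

.....#..##..#......#.#

.#...#......#....#.#.#
#..#...####...##..#.#.
.....#..##..#......#.#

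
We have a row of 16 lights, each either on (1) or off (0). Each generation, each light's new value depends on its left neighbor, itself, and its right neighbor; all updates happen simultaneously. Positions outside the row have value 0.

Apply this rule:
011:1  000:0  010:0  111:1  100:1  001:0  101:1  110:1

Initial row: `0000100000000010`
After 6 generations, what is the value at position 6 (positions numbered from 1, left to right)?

0000010000000001
0000001000000000
0000000100000000
0000000010000000
0000000001000000
0000000000100000
position 6 holds 0

0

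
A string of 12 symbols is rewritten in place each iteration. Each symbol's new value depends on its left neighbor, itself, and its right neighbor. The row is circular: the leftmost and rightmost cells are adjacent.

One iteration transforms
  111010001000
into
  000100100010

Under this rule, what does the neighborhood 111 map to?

At position 1 the neighborhood is 111; the next row has 0 there.

0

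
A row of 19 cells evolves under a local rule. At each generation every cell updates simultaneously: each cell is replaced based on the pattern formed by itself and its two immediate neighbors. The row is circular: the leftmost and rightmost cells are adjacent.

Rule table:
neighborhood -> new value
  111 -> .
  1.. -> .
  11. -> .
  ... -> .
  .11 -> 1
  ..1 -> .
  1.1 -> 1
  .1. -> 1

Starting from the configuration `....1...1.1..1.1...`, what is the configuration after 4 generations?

....1...1....1.....

....1...111..111...
....1...1....1.....
....1...1....1.....  (fixed point — unchanged through generation 4)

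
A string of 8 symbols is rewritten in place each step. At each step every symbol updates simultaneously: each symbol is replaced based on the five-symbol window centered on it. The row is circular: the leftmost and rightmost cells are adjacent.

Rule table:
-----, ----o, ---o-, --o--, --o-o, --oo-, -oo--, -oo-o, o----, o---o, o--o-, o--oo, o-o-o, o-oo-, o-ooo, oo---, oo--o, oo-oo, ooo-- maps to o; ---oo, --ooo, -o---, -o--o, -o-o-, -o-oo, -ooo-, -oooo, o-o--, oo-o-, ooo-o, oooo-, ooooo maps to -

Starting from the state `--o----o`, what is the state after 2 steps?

ooooo---

-oo-oooo
ooooo---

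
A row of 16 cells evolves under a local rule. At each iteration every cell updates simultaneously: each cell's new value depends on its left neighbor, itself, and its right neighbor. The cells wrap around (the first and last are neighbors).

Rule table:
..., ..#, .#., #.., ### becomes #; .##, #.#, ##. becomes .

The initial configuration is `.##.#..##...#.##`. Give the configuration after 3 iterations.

###..#........##

....###..####...
####.#.##.##.###
###..#........##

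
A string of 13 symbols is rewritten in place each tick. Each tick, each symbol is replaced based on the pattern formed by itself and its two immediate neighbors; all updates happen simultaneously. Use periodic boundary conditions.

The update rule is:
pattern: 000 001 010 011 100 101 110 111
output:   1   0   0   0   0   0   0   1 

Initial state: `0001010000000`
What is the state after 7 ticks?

tick 1: 1100000111111
tick 2: 1001110011111
tick 3: 0000100001111
tick 4: 0110001100110
tick 5: 0000100000000
tick 6: 1110001111111
tick 7: 1100100111111

1100100111111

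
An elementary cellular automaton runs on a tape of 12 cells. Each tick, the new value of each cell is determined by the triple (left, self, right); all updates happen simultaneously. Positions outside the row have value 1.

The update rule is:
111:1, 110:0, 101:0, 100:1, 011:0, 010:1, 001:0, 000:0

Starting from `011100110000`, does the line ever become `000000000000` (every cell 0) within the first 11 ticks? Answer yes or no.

no

001010001000
101011001100
001000100010
101100110010
000010001010
100011001010
010000101010
011000101010
000100101010
100110101010
010000101010
tick 11 is 010000101010, still not uniform 0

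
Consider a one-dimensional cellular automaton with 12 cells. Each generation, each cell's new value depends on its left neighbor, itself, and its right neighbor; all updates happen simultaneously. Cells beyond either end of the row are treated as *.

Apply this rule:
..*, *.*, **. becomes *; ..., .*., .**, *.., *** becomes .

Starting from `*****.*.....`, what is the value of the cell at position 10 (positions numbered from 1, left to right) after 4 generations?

....**.....*
...*.*....*.
..*.*....*.*
.*.*....*.*.
position 10 holds .

.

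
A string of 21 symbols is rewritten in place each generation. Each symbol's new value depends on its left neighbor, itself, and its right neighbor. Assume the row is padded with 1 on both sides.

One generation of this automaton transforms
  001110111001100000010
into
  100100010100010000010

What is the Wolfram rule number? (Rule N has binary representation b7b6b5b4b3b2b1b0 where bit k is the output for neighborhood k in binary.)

148

position 3: 111 → 1  (bit 7 = 1)
position 4: 110 → 0  (bit 6 = 0)
position 5: 101 → 0  (bit 5 = 0)
position 0: 100 → 1  (bit 4 = 1)
position 2: 011 → 0  (bit 3 = 0)
position 19: 010 → 1  (bit 2 = 1)
position 1: 001 → 0  (bit 1 = 0)
position 14: 000 → 0  (bit 0 = 0)
bits b7..b0 = 10010100 = 148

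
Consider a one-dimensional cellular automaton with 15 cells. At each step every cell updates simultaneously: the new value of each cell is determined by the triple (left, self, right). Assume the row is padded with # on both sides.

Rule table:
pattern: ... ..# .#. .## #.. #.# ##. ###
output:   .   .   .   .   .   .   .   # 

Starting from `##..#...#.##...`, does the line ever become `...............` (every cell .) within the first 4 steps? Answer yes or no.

#..............
...............
all cells are . at step 2

yes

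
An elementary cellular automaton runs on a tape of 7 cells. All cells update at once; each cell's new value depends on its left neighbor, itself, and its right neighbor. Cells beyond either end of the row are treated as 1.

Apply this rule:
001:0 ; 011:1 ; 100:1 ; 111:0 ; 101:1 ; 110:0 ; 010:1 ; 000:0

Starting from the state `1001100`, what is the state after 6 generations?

1110000

0101010
1111111
0000000
1000000
0100000
1110000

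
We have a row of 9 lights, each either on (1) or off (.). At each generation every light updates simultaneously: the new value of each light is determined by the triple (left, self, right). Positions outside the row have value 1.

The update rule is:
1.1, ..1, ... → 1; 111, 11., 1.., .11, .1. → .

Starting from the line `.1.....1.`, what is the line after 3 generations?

1..1111.1
..1....1.
.1..111.1

.1..111.1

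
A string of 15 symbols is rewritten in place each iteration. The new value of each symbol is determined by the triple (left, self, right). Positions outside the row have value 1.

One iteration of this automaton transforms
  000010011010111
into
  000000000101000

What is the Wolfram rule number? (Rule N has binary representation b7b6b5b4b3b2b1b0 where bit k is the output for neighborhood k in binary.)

position 13: 111 → 0  (bit 7 = 0)
position 8: 110 → 0  (bit 6 = 0)
position 9: 101 → 1  (bit 5 = 1)
position 0: 100 → 0  (bit 4 = 0)
position 7: 011 → 0  (bit 3 = 0)
position 4: 010 → 0  (bit 2 = 0)
position 3: 001 → 0  (bit 1 = 0)
position 1: 000 → 0  (bit 0 = 0)
bits b7..b0 = 00100000 = 32

32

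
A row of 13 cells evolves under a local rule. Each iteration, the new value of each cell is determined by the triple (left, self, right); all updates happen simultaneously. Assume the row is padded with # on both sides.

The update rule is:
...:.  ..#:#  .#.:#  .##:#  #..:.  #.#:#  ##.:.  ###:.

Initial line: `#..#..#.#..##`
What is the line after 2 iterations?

iteration 1: ..##.####.##.
iteration 2: .##.##...##.#

.##.##...##.#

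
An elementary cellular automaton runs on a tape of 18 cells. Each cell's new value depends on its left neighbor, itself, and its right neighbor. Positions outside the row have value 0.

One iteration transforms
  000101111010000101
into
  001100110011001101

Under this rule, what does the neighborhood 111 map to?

At position 6 the neighborhood is 111; the next row has 1 there.

1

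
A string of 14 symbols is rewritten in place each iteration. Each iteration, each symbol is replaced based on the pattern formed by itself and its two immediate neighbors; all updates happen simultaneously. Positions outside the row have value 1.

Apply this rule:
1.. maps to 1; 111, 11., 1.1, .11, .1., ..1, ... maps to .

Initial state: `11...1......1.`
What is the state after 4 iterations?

..1...1.......
1..1...1......
.1..1...1.....
..1..1...1....

..1..1...1....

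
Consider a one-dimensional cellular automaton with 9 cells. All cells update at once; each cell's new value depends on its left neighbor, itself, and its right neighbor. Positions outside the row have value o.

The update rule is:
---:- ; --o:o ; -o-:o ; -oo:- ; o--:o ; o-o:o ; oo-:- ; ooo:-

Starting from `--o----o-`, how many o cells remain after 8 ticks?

2

oooo--ooo
----oo---
o--o--o-o
-ooooooo-
o-------o
-o-----o-
ooo---ooo
---o-o---
count of o: 2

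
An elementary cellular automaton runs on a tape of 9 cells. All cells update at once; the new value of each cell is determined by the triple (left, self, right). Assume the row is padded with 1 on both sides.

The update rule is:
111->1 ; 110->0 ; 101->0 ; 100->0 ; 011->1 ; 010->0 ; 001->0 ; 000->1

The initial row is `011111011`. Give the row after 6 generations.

010110011

011110011
011100011
011001011
010000011
000111011
010110011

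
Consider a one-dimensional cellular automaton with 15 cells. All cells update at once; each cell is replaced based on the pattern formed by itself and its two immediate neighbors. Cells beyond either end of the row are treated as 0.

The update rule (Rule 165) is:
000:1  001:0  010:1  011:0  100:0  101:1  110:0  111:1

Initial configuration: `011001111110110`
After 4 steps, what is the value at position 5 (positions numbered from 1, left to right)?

step 1: 000000111101000
step 2: 111110011011011
step 3: 011100000100100
step 4: 001001110100101
position 5 holds 0

0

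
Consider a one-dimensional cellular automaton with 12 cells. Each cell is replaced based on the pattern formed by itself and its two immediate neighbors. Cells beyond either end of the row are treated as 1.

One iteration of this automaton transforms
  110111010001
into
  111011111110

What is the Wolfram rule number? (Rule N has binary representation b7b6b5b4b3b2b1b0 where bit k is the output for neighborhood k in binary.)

247

position 0: 111 → 1  (bit 7 = 1)
position 1: 110 → 1  (bit 6 = 1)
position 2: 101 → 1  (bit 5 = 1)
position 8: 100 → 1  (bit 4 = 1)
position 3: 011 → 0  (bit 3 = 0)
position 7: 010 → 1  (bit 2 = 1)
position 10: 001 → 1  (bit 1 = 1)
position 9: 000 → 1  (bit 0 = 1)
bits b7..b0 = 11110111 = 247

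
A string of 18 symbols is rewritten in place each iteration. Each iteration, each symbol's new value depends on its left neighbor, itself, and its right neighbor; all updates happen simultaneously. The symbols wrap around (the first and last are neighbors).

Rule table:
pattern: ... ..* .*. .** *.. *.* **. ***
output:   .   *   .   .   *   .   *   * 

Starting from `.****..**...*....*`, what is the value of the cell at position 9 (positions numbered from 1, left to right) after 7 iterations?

iteration 1: ..*****.**.*.*..*.
iteration 2: .*.****..*....**.*
iteration 3: ....*****.*..*.*..
iteration 4: ...*.****..**...*.
iteration 5: ..*...*****.**.*.*
iteration 6: **.*.*.****..*....
iteration 7: .*......*****.*..*
position 9 holds *

*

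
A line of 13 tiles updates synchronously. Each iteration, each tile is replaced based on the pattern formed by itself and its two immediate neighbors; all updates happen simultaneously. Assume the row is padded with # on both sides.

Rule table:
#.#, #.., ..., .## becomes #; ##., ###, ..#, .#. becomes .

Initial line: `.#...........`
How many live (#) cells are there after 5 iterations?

9

#.##########.
.##.........#
##.########.#
..##.......##
#.#.######.#.
count of #: 9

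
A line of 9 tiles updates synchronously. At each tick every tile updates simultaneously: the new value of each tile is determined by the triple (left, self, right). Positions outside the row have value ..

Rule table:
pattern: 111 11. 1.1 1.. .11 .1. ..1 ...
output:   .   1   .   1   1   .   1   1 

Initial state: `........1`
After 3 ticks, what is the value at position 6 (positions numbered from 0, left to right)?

1

11111111.
1......11
.11111111
position 6 holds 1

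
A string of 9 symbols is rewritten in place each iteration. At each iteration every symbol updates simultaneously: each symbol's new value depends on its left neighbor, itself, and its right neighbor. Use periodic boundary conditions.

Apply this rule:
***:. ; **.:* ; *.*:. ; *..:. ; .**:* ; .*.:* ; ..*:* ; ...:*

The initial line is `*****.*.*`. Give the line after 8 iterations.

iteration 1: ....*.*.*
iteration 2: .****.*.*
iteration 3: .*..*.*.*
iteration 4: .*.**.*.*
iteration 5: .*.**.*.*  (fixed point — unchanged through iteration 8)

.*.**.*.*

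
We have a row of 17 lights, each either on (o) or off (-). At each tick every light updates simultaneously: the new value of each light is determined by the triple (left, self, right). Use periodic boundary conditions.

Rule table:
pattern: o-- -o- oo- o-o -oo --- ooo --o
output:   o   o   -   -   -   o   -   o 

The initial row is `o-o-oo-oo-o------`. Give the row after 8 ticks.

--oooooooo-------

o-o-------ooooooo
--oooooooo-------
oo--------ooooooo
--oooooooo-------  (repeats tick 2; period 2)
tick 8: --oooooooo-------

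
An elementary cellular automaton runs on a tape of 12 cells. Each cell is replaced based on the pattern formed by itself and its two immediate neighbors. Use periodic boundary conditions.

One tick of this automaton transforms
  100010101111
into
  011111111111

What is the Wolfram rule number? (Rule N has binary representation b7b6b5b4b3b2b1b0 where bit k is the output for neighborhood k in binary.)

191

position 9: 111 → 1  (bit 7 = 1)
position 0: 110 → 0  (bit 6 = 0)
position 5: 101 → 1  (bit 5 = 1)
position 1: 100 → 1  (bit 4 = 1)
position 8: 011 → 1  (bit 3 = 1)
position 4: 010 → 1  (bit 2 = 1)
position 3: 001 → 1  (bit 1 = 1)
position 2: 000 → 1  (bit 0 = 1)
bits b7..b0 = 10111111 = 191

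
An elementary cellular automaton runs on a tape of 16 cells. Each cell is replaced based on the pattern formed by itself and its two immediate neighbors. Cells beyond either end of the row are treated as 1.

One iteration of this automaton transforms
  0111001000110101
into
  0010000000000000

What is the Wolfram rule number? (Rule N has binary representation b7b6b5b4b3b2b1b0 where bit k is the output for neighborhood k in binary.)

position 2: 111 → 1  (bit 7 = 1)
position 3: 110 → 0  (bit 6 = 0)
position 0: 101 → 0  (bit 5 = 0)
position 4: 100 → 0  (bit 4 = 0)
position 1: 011 → 0  (bit 3 = 0)
position 6: 010 → 0  (bit 2 = 0)
position 5: 001 → 0  (bit 1 = 0)
position 8: 000 → 0  (bit 0 = 0)
bits b7..b0 = 10000000 = 128

128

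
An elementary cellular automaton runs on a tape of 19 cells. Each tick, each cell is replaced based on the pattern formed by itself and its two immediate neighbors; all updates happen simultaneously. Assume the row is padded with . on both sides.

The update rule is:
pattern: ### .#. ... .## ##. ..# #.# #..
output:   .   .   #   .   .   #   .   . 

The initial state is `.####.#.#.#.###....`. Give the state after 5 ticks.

###...............#

#...............###
..##############...
##...............##
...##############..
###...............#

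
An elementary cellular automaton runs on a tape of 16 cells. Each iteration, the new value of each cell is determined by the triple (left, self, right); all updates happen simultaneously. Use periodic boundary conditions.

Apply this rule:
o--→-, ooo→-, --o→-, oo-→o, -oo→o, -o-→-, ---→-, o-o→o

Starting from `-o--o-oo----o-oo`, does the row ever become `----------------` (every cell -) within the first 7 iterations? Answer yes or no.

yes

o----ooo-----ooo
o----o-o-----o--
------o---------
----------------
all cells are - at iteration 4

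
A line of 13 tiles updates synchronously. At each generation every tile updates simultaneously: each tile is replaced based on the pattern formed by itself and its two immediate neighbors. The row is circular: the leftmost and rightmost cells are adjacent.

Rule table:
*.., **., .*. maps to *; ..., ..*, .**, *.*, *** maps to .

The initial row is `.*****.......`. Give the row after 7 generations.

.....**......
......**.....
.......**....
........**...
.........**..
..........**.
...........**

...........**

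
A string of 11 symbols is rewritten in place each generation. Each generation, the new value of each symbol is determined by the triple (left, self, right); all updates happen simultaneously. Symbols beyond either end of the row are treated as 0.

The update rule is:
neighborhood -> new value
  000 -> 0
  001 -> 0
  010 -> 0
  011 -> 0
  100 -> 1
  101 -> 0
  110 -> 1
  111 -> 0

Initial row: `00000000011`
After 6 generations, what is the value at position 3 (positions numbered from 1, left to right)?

0

generation 1: 00000000001
generation 2: 00000000000
generation 3: 00000000000  (fixed point — unchanged through generation 6)
position 3 holds 0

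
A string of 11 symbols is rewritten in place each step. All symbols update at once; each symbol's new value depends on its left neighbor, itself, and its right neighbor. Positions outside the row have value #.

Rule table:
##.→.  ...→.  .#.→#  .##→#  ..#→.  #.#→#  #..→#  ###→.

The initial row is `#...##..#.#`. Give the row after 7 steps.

.#..#.#.###
###.#####..
...##....#.
#..#.#...##
.#.####..#.
####...#.##
....#..###.

....#..###.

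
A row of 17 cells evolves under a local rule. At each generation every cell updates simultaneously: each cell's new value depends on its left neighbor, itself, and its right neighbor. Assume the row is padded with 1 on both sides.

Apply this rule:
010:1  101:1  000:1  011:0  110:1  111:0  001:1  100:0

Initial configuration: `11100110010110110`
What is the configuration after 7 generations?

00101010111011011
01111111001101100
10000001010110101
10111111111011110
11000000001100011
01011111110101100
11100000011110101

11100000011110101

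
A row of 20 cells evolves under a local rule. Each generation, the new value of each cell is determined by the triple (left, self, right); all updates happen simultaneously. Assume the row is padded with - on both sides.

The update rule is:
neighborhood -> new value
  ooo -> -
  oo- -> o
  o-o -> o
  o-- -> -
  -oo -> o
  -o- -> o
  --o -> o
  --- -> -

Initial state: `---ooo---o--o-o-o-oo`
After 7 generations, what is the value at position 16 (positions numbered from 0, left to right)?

--oo-o--oo-ooooooooo
-ooooo-ooooo-------o
oo---ooo---o------oo
oo--oo-o--oo-----ooo
oo-ooooo-ooo----oo-o
oooo---ooo-o---ooooo
o--o--oo-ooo--oo---o
position 16 holds -

-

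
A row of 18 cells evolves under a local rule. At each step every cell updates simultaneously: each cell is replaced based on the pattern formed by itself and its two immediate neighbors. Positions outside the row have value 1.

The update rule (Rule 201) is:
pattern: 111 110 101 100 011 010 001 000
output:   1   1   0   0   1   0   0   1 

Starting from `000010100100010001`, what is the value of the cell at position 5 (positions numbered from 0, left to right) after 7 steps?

step 1: 011000000001000101
step 2: 011011111100010001
step 3: 011011111101000101
step 4: 011011111100010001  (repeats step 2; period 2)
step 7: 011011111101000101
position 5 holds 1

1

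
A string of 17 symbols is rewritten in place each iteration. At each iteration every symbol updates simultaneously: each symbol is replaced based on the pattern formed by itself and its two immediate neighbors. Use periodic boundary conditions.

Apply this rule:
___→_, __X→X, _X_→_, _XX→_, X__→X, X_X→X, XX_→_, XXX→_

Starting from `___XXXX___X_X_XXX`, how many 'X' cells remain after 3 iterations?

9

iteration 1: X_X____X_X_X_X___
iteration 2: _X_X__X_X_X_X_X_X
iteration 3: X_X_XX_X_X_X_X_X_
count of X: 9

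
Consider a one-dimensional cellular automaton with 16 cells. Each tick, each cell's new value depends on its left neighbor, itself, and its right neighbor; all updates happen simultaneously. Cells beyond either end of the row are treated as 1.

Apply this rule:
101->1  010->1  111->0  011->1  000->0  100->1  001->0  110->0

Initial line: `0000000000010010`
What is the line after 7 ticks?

1000000000011011
0100000000010110
1110000000011101
0001000000010011
1001100000011010
0101010000010111
1111111000011100

1111111000011100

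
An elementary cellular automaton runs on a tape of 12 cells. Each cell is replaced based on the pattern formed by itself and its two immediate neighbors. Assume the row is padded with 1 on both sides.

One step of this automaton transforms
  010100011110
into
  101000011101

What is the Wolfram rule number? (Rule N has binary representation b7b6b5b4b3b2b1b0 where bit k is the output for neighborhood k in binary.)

168

position 8: 111 → 1  (bit 7 = 1)
position 10: 110 → 0  (bit 6 = 0)
position 0: 101 → 1  (bit 5 = 1)
position 4: 100 → 0  (bit 4 = 0)
position 7: 011 → 1  (bit 3 = 1)
position 1: 010 → 0  (bit 2 = 0)
position 6: 001 → 0  (bit 1 = 0)
position 5: 000 → 0  (bit 0 = 0)
bits b7..b0 = 10101000 = 168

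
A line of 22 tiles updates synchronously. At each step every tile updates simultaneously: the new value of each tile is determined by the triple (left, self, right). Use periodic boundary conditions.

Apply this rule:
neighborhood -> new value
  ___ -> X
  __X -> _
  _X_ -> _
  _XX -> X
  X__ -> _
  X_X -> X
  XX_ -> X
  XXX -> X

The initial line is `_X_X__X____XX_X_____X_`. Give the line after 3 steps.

X_X_XXXXXXXXXX__XXXXXX

__X_____XX_XXX__XXX___
X___XXX_XXXXXX__XXX_XX
X_X_XXXXXXXXXX__XXXXXX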